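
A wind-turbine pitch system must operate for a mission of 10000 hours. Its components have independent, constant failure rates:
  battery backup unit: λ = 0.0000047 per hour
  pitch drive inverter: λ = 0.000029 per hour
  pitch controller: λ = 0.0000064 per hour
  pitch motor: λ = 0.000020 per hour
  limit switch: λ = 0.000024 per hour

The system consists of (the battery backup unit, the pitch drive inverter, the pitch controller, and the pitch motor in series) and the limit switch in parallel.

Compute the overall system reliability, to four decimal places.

0.9036

R(battery backup unit) = exp(−0.0000047 × 10000) = 0.954087
R(pitch drive inverter) = exp(−0.000029 × 10000) = 0.748264
R(pitch controller) = exp(−0.0000064 × 10000) = 0.938005
R(pitch motor) = exp(−0.000020 × 10000) = 0.818731
R(limit switch) = exp(−0.000024 × 10000) = 0.786628
Series (battery backup unit, pitch drive inverter, pitch controller, and pitch motor): 0.954087 × 0.748264 × 0.938005 × 0.818731 = 0.548263
Parallel ([0.548263] and limit switch): 1 − (1 − 0.548263)(1 − 0.786628) = 0.9036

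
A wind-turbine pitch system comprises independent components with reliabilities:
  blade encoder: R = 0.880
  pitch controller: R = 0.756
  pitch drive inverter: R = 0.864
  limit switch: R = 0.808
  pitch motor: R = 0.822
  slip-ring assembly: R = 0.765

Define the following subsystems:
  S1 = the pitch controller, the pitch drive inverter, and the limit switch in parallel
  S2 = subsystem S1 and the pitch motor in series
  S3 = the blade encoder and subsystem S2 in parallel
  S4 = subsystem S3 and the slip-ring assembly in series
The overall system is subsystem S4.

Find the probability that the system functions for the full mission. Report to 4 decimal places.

0.7482

Parallel (pitch controller, pitch drive inverter, and limit switch): 1 − (1 − 0.756000)(1 − 0.864000)(1 − 0.808000) = 0.993629
Series ([0.993629] and pitch motor): 0.993629 × 0.822000 = 0.816763
Parallel (blade encoder and [0.816763]): 1 − (1 − 0.880000)(1 − 0.816763) = 0.978012
Series ([0.978012] and slip-ring assembly): 0.978012 × 0.765000 = 0.7482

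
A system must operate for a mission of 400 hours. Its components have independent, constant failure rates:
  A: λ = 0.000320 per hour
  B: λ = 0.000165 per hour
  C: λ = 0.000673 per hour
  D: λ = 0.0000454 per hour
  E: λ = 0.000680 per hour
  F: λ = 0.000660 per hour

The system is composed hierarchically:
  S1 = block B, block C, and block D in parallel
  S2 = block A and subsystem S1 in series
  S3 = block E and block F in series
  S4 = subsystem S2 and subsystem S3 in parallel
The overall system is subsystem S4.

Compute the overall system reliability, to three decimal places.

0.950

R(A) = exp(−0.000320 × 400) = 0.87985
R(B) = exp(−0.000165 × 400) = 0.93613
R(C) = exp(−0.000673 × 400) = 0.76399
R(D) = exp(−0.0000454 × 400) = 0.98200
R(E) = exp(−0.000680 × 400) = 0.76185
R(F) = exp(−0.000660 × 400) = 0.76797
Parallel (B, C, and D): 1 − (1 − 0.93613)(1 − 0.76399)(1 − 0.98200) = 0.99973
Series (A and [0.99973]): 0.87985 × 0.99973 = 0.87961
Series (E and F): 0.76185 × 0.76797 = 0.58508
Parallel ([0.87961] and [0.58508]): 1 − (1 − 0.87961)(1 − 0.58508) = 0.950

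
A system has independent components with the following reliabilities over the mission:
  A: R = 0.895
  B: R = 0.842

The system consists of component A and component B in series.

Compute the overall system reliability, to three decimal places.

Series (A and B): 0.89500 × 0.84200 = 0.754

0.754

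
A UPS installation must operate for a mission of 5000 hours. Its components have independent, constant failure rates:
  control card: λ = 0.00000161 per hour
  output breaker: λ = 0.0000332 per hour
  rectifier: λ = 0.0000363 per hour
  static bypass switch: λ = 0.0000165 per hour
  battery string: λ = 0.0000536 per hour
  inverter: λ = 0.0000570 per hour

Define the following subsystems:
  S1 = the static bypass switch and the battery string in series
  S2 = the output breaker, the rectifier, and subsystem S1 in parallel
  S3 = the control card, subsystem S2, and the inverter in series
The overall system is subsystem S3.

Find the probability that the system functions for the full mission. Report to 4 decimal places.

0.7404

R(control card) = exp(−0.00000161 × 5000) = 0.991982
R(output breaker) = exp(−0.0000332 × 5000) = 0.847046
R(rectifier) = exp(−0.0000363 × 5000) = 0.834018
R(static bypass switch) = exp(−0.0000165 × 5000) = 0.920811
R(battery string) = exp(−0.0000536 × 5000) = 0.764908
R(inverter) = exp(−0.0000570 × 5000) = 0.752014
Series (static bypass switch and battery string): 0.920811 × 0.764908 = 0.704336
Parallel (output breaker, rectifier, and [0.704336]): 1 − (1 − 0.847046)(1 − 0.834018)(1 − 0.704336) = 0.992494
Series (control card, [0.992494], and inverter): 0.991982 × 0.992494 × 0.752014 = 0.7404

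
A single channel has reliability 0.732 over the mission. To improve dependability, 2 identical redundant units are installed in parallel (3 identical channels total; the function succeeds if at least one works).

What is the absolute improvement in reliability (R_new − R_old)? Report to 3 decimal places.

0.249

R_before = 0.732
R_after = 1 − (1 − 0.732)^3 = 0.981
ΔR = 0.981 − 0.732 = 0.249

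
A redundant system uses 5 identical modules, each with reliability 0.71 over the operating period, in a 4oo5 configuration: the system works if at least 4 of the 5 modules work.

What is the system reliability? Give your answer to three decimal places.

R = Σ_{i=4}^{5} C(5,i) p^i (1−p)^{5−i} with p = 0.71
C(5,4)·0.71^4·0.29^1 = 0.36847
C(5,5)·0.71^5·0.29^0 = 0.18042
Sum = 0.549

0.549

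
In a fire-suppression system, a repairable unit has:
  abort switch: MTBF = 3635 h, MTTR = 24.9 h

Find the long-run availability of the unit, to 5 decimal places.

A(abort switch) = MTBF/(MTBF+MTTR) = 3635/(3635+24.9) = 0.99320

0.99320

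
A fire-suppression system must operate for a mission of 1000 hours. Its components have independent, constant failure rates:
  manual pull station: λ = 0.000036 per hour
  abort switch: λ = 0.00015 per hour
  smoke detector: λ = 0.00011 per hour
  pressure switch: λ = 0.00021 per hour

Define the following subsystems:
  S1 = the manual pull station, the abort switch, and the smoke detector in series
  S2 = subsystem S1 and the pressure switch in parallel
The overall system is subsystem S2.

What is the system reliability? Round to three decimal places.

R(manual pull station) = exp(−0.000036 × 1000) = 0.96464
R(abort switch) = exp(−0.00015 × 1000) = 0.86071
R(smoke detector) = exp(−0.00011 × 1000) = 0.89583
R(pressure switch) = exp(−0.00021 × 1000) = 0.81058
Series (manual pull station, abort switch, and smoke detector): 0.96464 × 0.86071 × 0.89583 = 0.74379
Parallel ([0.74379] and pressure switch): 1 − (1 − 0.74379)(1 − 0.81058) = 0.951

0.951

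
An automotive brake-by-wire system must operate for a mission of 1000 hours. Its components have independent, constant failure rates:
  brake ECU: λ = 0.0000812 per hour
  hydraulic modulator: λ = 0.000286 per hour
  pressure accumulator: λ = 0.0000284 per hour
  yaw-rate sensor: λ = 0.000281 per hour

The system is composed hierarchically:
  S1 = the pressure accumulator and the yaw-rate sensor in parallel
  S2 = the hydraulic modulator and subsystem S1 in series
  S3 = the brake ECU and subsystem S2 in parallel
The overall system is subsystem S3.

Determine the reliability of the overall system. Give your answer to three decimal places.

R(brake ECU) = exp(−0.0000812 × 1000) = 0.92201
R(hydraulic modulator) = exp(−0.000286 × 1000) = 0.75126
R(pressure accumulator) = exp(−0.0000284 × 1000) = 0.97200
R(yaw-rate sensor) = exp(−0.000281 × 1000) = 0.75503
Parallel (pressure accumulator and yaw-rate sensor): 1 − (1 − 0.97200)(1 − 0.75503) = 0.99314
Series (hydraulic modulator and [0.99314]): 0.75126 × 0.99314 = 0.74611
Parallel (brake ECU and [0.74611]): 1 − (1 − 0.92201)(1 − 0.74611) = 0.980

0.980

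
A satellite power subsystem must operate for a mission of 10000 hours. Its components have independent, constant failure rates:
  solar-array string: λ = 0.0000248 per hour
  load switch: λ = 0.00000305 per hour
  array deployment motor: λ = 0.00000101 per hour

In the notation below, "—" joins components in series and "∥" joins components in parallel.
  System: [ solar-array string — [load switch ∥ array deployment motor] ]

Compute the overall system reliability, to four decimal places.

0.7801

R(solar-array string) = exp(−0.0000248 × 10000) = 0.780360
R(load switch) = exp(−0.00000305 × 10000) = 0.969960
R(array deployment motor) = exp(−0.00000101 × 10000) = 0.989951
Parallel (load switch and array deployment motor): 1 − (1 − 0.969960)(1 − 0.989951) = 0.999698
Series (solar-array string and [0.999698]): 0.780360 × 0.999698 = 0.7801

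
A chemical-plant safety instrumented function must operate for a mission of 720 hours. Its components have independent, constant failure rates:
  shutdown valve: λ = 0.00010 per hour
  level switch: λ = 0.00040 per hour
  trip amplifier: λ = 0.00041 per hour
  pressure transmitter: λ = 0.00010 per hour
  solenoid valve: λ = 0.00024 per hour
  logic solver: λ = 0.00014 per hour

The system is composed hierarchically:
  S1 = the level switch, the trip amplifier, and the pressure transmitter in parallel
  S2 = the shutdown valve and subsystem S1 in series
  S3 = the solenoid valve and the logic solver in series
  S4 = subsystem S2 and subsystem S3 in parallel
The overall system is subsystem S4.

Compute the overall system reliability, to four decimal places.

0.9824

R(shutdown valve) = exp(−0.00010 × 720) = 0.930531
R(level switch) = exp(−0.00040 × 720) = 0.749762
R(trip amplifier) = exp(−0.00041 × 720) = 0.744383
R(pressure transmitter) = exp(−0.00010 × 720) = 0.930531
R(solenoid valve) = exp(−0.00024 × 720) = 0.841306
R(logic solver) = exp(−0.00014 × 720) = 0.904114
Parallel (level switch, trip amplifier, and pressure transmitter): 1 − (1 − 0.749762)(1 − 0.744383)(1 − 0.930531) = 0.995556
Series (shutdown valve and [0.995556]): 0.930531 × 0.995556 = 0.926396
Series (solenoid valve and logic solver): 0.841306 × 0.904114 = 0.760637
Parallel ([0.926396] and [0.760637]): 1 − (1 − 0.926396)(1 − 0.760637) = 0.9824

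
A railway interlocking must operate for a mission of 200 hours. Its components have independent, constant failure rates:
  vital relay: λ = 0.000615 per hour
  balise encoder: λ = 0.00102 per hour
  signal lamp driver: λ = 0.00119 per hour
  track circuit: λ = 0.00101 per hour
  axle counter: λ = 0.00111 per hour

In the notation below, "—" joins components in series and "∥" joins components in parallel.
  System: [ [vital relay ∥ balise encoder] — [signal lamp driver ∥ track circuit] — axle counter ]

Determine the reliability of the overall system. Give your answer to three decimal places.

0.753

R(vital relay) = exp(−0.000615 × 200) = 0.88426
R(balise encoder) = exp(−0.00102 × 200) = 0.81546
R(signal lamp driver) = exp(−0.00119 × 200) = 0.78820
R(track circuit) = exp(−0.00101 × 200) = 0.81709
R(axle counter) = exp(−0.00111 × 200) = 0.80092
Parallel (vital relay and balise encoder): 1 − (1 − 0.88426)(1 − 0.81546) = 0.97864
Parallel (signal lamp driver and track circuit): 1 − (1 − 0.78820)(1 − 0.81709) = 0.96126
Series ([0.97864], [0.96126], and axle counter): 0.97864 × 0.96126 × 0.80092 = 0.753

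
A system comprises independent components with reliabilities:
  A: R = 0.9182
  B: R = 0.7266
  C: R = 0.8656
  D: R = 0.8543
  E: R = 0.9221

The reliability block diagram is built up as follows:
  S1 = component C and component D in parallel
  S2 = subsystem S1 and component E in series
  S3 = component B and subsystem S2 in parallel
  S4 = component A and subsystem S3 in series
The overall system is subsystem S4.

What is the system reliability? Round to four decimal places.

0.8941

Parallel (C and D): 1 − (1 − 0.865600)(1 − 0.854300) = 0.980418
Series ([0.980418] and E): 0.980418 × 0.922100 = 0.904043
Parallel (B and [0.904043]): 1 − (1 − 0.726600)(1 − 0.904043) = 0.973765
Series (A and [0.973765]): 0.918200 × 0.973765 = 0.8941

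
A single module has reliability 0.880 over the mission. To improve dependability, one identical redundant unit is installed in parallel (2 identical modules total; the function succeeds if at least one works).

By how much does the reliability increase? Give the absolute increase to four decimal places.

R_before = 0.880
R_after = 1 − (1 − 0.880)^2 = 0.9856
ΔR = 0.9856 − 0.880 = 0.1056

0.1056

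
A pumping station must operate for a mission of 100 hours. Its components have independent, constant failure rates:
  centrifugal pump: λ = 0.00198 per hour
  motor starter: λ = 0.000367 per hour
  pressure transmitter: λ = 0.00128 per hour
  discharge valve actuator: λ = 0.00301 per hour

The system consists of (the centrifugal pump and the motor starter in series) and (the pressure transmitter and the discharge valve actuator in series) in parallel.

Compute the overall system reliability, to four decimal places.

R(centrifugal pump) = exp(−0.00198 × 100) = 0.820370
R(motor starter) = exp(−0.000367 × 100) = 0.963965
R(pressure transmitter) = exp(−0.00128 × 100) = 0.879853
R(discharge valve actuator) = exp(−0.00301 × 100) = 0.740078
Series (centrifugal pump and motor starter): 0.820370 × 0.963965 = 0.790808
Series (pressure transmitter and discharge valve actuator): 0.879853 × 0.740078 = 0.651160
Parallel ([0.790808] and [0.651160]): 1 − (1 − 0.790808)(1 − 0.651160) = 0.9270

0.9270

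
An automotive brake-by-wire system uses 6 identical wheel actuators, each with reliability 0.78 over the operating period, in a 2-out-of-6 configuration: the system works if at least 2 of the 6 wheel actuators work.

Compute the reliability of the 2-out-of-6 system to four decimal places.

R = Σ_{i=2}^{6} C(6,i) p^i (1−p)^{6−i} with p = 0.78
C(6,2)·0.78^2·0.22^4 = 0.021378
C(6,3)·0.78^3·0.22^3 = 0.101061
C(6,4)·0.78^4·0.22^2 = 0.268729
C(6,5)·0.78^5·0.22^1 = 0.381107
C(6,6)·0.78^6·0.22^0 = 0.225200
Sum = 0.9975

0.9975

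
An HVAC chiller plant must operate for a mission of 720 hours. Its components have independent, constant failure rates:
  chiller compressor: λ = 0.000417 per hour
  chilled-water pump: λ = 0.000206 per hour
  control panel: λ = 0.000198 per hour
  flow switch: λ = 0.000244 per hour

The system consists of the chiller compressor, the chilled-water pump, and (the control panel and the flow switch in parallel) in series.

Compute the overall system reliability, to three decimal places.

0.625

R(chiller compressor) = exp(−0.000417 × 720) = 0.74064
R(chilled-water pump) = exp(−0.000206 × 720) = 0.86216
R(control panel) = exp(−0.000198 × 720) = 0.86714
R(flow switch) = exp(−0.000244 × 720) = 0.83889
Parallel (control panel and flow switch): 1 − (1 − 0.86714)(1 − 0.83889) = 0.97859
Series (chiller compressor, chilled-water pump, and [0.97859]): 0.74064 × 0.86216 × 0.97859 = 0.625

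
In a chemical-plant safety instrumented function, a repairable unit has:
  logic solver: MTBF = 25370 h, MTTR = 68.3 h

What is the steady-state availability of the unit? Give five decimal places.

0.99732

A(logic solver) = MTBF/(MTBF+MTTR) = 25370/(25370+68.3) = 0.99732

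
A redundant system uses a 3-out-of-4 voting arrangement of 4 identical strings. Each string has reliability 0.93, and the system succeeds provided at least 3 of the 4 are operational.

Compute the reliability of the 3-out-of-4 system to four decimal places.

R = Σ_{i=3}^{4} C(4,i) p^i (1−p)^{4−i} with p = 0.93
C(4,3)·0.93^3·0.07^1 = 0.225220
C(4,4)·0.93^4·0.07^0 = 0.748052
Sum = 0.9733

0.9733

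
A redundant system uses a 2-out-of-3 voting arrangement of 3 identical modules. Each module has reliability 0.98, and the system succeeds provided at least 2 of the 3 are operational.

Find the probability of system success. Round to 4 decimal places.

R = Σ_{i=2}^{3} C(3,i) p^i (1−p)^{3−i} with p = 0.98
C(3,2)·0.98^2·0.02^1 = 0.057624
C(3,3)·0.98^3·0.02^0 = 0.941192
Sum = 0.9988

0.9988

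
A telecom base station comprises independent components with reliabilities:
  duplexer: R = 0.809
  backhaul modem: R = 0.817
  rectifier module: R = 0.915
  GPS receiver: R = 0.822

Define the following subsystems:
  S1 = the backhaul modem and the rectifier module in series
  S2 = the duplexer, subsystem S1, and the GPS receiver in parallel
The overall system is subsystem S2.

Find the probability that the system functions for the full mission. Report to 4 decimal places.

0.9914

Series (backhaul modem and rectifier module): 0.817000 × 0.915000 = 0.747555
Parallel (duplexer, [0.747555], and GPS receiver): 1 − (1 − 0.809000)(1 − 0.747555)(1 − 0.822000) = 0.9914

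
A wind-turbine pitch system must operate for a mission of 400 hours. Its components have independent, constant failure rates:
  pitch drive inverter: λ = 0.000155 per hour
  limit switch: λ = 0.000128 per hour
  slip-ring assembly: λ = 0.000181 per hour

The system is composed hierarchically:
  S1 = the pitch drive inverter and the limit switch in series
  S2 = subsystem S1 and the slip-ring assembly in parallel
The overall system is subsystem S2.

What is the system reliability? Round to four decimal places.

0.9925

R(pitch drive inverter) = exp(−0.000155 × 400) = 0.939883
R(limit switch) = exp(−0.000128 × 400) = 0.950089
R(slip-ring assembly) = exp(−0.000181 × 400) = 0.930159
Series (pitch drive inverter and limit switch): 0.939883 × 0.950089 = 0.892972
Parallel ([0.892972] and slip-ring assembly): 1 − (1 − 0.892972)(1 − 0.930159) = 0.9925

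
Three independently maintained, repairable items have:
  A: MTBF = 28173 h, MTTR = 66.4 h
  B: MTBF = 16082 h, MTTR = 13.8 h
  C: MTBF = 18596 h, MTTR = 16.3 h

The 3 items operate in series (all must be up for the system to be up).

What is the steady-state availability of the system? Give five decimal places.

0.99592

A(A) = MTBF/(MTBF+MTTR) = 28173/(28173+66.4) = 0.997649
A(B) = MTBF/(MTBF+MTTR) = 16082/(16082+13.8) = 0.999143
A(C) = MTBF/(MTBF+MTTR) = 18596/(18596+16.3) = 0.999124
Series availability: 0.997649 × 0.999143 × 0.999124 = 0.99592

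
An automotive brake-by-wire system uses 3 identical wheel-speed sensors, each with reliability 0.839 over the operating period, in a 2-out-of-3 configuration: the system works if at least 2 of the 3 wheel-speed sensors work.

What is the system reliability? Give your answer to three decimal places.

0.931

R = Σ_{i=2}^{3} C(3,i) p^i (1−p)^{3−i} with p = 0.839
C(3,2)·0.839^2·0.161^1 = 0.33999
C(3,3)·0.839^3·0.161^0 = 0.59059
Sum = 0.931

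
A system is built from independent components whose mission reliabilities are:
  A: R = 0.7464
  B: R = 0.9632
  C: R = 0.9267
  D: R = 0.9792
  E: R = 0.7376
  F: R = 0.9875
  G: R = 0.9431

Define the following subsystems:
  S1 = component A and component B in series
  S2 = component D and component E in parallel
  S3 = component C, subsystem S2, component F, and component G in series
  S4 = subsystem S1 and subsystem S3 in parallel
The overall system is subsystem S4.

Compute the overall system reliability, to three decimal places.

Series (A and B): 0.74640 × 0.96320 = 0.71893
Parallel (D and E): 1 − (1 − 0.97920)(1 − 0.73760) = 0.99454
Series (C, [0.99454], F, and G): 0.92670 × 0.99454 × 0.98750 × 0.94310 = 0.85833
Parallel ([0.71893] and [0.85833]): 1 − (1 − 0.71893)(1 − 0.85833) = 0.960

0.960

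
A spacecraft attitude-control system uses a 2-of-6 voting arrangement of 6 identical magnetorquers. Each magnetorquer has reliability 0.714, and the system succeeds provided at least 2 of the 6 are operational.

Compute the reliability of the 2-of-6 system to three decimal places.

0.991

R = Σ_{i=2}^{6} C(6,i) p^i (1−p)^{6−i} with p = 0.714
C(6,2)·0.714^2·0.286^4 = 0.05116
C(6,3)·0.714^3·0.286^3 = 0.17030
C(6,4)·0.714^4·0.286^2 = 0.31887
C(6,5)·0.714^5·0.286^1 = 0.31843
C(6,6)·0.714^6·0.286^0 = 0.13249
Sum = 0.991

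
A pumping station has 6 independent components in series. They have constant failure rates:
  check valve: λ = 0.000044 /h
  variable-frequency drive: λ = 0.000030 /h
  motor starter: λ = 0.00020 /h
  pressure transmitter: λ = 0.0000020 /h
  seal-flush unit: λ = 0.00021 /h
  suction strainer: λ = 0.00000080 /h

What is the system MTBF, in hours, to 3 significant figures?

Series of exponential components: λ_sys = Σ λ_i
λ_sys = 0.000044 + 0.000030 + 0.00020 + 0.0000020 + 0.00021 + 0.00000080 = 4.8680e-04 /h
MTBF = 1 / λ_sys = 2050 h

2050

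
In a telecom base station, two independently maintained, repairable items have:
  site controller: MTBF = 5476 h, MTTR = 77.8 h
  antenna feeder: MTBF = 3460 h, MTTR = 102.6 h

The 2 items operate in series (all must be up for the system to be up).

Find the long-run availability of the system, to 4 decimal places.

A(site controller) = MTBF/(MTBF+MTTR) = 5476/(5476+77.8) = 0.985992
A(antenna feeder) = MTBF/(MTBF+MTTR) = 3460/(3460+102.6) = 0.971201
Series availability: 0.985992 × 0.971201 = 0.9576

0.9576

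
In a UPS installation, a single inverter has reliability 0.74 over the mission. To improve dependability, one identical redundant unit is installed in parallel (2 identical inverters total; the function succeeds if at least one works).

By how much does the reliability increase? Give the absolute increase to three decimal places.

0.192

R_before = 0.74
R_after = 1 − (1 − 0.74)^2 = 0.932
ΔR = 0.932 − 0.74 = 0.192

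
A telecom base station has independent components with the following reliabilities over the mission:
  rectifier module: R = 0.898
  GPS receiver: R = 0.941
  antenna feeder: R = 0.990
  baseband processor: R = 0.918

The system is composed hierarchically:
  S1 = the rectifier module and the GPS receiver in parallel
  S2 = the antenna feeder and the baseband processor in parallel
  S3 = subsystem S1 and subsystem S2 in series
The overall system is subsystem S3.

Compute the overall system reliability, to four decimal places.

Parallel (rectifier module and GPS receiver): 1 − (1 − 0.898000)(1 − 0.941000) = 0.993982
Parallel (antenna feeder and baseband processor): 1 − (1 − 0.990000)(1 − 0.918000) = 0.999180
Series ([0.993982] and [0.999180]): 0.993982 × 0.999180 = 0.9932

0.9932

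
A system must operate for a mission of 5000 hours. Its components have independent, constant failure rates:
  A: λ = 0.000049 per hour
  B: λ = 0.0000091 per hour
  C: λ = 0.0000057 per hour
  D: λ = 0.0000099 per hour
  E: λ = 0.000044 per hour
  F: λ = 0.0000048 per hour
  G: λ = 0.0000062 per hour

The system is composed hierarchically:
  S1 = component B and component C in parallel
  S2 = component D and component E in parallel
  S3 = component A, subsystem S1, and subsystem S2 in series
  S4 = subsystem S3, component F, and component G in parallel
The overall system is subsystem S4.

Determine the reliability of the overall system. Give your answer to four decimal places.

R(A) = exp(−0.000049 × 5000) = 0.782705
R(B) = exp(−0.0000091 × 5000) = 0.955520
R(C) = exp(−0.0000057 × 5000) = 0.971902
R(D) = exp(−0.0000099 × 5000) = 0.951705
R(E) = exp(−0.000044 × 5000) = 0.802519
R(F) = exp(−0.0000048 × 5000) = 0.976286
R(G) = exp(−0.0000062 × 5000) = 0.969476
Parallel (B and C): 1 − (1 − 0.955520)(1 − 0.971902) = 0.998750
Parallel (D and E): 1 − (1 − 0.951705)(1 − 0.802519) = 0.990463
Series (A, [0.998750], and [0.990463]): 0.782705 × 0.998750 × 0.990463 = 0.774271
Parallel ([0.774271], F, and G): 1 − (1 − 0.774271)(1 − 0.976286)(1 − 0.969476) = 0.9998

0.9998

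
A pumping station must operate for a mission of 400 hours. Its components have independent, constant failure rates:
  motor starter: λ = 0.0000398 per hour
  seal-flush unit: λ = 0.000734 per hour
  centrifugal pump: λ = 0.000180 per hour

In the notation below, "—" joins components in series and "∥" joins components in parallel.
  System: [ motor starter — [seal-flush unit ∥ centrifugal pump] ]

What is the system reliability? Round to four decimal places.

0.9668

R(motor starter) = exp(−0.0000398 × 400) = 0.984206
R(seal-flush unit) = exp(−0.000734 × 400) = 0.745575
R(centrifugal pump) = exp(−0.000180 × 400) = 0.930531
Parallel (seal-flush unit and centrifugal pump): 1 − (1 − 0.745575)(1 − 0.930531) = 0.982325
Series (motor starter and [0.982325]): 0.984206 × 0.982325 = 0.9668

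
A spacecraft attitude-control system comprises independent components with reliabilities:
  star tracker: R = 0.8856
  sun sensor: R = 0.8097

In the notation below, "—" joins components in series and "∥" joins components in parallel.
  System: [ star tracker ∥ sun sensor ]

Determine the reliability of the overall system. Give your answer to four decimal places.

0.9782

Parallel (star tracker and sun sensor): 1 − (1 − 0.885600)(1 − 0.809700) = 0.9782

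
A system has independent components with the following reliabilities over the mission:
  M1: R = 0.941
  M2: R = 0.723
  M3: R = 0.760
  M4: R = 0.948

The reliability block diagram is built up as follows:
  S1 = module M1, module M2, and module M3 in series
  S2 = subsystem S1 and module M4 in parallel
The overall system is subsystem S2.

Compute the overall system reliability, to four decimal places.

0.9749

Series (M1, M2, and M3): 0.941000 × 0.723000 × 0.760000 = 0.517061
Parallel ([0.517061] and M4): 1 − (1 − 0.517061)(1 − 0.948000) = 0.9749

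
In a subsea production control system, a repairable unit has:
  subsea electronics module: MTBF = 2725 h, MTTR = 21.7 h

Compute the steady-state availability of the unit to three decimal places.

0.992

A(subsea electronics module) = MTBF/(MTBF+MTTR) = 2725/(2725+21.7) = 0.992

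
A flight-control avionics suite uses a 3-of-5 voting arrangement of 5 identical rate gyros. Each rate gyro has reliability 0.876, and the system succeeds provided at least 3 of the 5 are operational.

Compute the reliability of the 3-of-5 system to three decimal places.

0.984

R = Σ_{i=3}^{5} C(5,i) p^i (1−p)^{5−i} with p = 0.876
C(5,3)·0.876^3·0.124^2 = 0.10336
C(5,4)·0.876^4·0.124^1 = 0.36510
C(5,5)·0.876^5·0.124^0 = 0.51585
Sum = 0.984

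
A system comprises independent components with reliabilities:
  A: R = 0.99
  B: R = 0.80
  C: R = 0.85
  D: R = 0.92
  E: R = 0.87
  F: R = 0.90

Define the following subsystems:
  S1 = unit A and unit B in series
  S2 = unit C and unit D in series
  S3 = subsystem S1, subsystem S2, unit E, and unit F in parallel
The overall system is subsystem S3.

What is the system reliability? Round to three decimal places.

0.999

Series (A and B): 0.99000 × 0.80000 = 0.79200
Series (C and D): 0.85000 × 0.92000 = 0.78200
Parallel ([0.79200], [0.78200], E, and F): 1 − (1 − 0.79200)(1 − 0.78200)(1 − 0.87000)(1 − 0.90000) = 0.999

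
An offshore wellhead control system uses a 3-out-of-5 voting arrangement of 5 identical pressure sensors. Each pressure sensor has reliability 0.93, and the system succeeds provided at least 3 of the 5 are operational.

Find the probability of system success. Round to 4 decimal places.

R = Σ_{i=3}^{5} C(5,i) p^i (1−p)^{5−i} with p = 0.93
C(5,3)·0.93^3·0.07^2 = 0.039413
C(5,4)·0.93^4·0.07^1 = 0.261818
C(5,5)·0.93^5·0.07^0 = 0.695688
Sum = 0.9969

0.9969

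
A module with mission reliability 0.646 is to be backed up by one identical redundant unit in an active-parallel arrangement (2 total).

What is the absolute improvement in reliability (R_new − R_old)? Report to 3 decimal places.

R_before = 0.646
R_after = 1 − (1 − 0.646)^2 = 0.875
ΔR = 0.875 − 0.646 = 0.229

0.229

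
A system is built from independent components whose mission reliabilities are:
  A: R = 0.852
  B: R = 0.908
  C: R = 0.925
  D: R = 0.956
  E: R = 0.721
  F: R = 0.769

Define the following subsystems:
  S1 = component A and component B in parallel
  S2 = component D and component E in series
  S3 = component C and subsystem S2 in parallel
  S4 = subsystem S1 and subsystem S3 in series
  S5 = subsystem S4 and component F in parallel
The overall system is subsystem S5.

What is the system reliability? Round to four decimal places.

0.9915

Parallel (A and B): 1 − (1 − 0.852000)(1 − 0.908000) = 0.986384
Series (D and E): 0.956000 × 0.721000 = 0.689276
Parallel (C and [0.689276]): 1 − (1 − 0.925000)(1 − 0.689276) = 0.976696
Series ([0.986384] and [0.976696]): 0.986384 × 0.976696 = 0.963397
Parallel ([0.963397] and F): 1 − (1 − 0.963397)(1 − 0.769000) = 0.9915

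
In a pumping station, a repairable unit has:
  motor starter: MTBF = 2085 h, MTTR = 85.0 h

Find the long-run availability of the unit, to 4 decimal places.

0.9608

A(motor starter) = MTBF/(MTBF+MTTR) = 2085/(2085+85.0) = 0.9608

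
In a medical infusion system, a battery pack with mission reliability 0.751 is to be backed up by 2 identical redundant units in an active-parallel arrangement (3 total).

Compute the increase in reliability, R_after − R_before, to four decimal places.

R_before = 0.751
R_after = 1 − (1 − 0.751)^3 = 0.9846
ΔR = 0.9846 − 0.751 = 0.2336

0.2336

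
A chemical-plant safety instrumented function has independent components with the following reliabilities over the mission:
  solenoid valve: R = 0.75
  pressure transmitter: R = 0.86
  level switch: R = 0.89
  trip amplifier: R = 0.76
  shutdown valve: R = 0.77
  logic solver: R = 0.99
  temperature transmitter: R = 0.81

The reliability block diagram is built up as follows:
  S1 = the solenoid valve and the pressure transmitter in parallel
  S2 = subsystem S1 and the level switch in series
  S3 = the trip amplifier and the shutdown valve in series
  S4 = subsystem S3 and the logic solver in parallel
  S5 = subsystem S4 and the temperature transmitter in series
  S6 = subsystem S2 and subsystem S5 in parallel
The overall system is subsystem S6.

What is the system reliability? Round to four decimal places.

Parallel (solenoid valve and pressure transmitter): 1 − (1 − 0.750000)(1 − 0.860000) = 0.965000
Series ([0.965000] and level switch): 0.965000 × 0.890000 = 0.858850
Series (trip amplifier and shutdown valve): 0.760000 × 0.770000 = 0.585200
Parallel ([0.585200] and logic solver): 1 − (1 − 0.585200)(1 − 0.990000) = 0.995852
Series ([0.995852] and temperature transmitter): 0.995852 × 0.810000 = 0.806640
Parallel ([0.858850] and [0.806640]): 1 − (1 − 0.858850)(1 − 0.806640) = 0.9727

0.9727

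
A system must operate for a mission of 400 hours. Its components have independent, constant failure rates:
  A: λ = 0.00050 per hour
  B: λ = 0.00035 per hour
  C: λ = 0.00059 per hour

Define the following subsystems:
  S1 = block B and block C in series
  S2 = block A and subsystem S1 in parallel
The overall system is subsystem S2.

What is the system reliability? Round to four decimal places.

0.9432

R(A) = exp(−0.00050 × 400) = 0.818731
R(B) = exp(−0.00035 × 400) = 0.869358
R(C) = exp(−0.00059 × 400) = 0.789781
Series (B and C): 0.869358 × 0.789781 = 0.686602
Parallel (A and [0.686602]): 1 − (1 − 0.818731)(1 − 0.686602) = 0.9432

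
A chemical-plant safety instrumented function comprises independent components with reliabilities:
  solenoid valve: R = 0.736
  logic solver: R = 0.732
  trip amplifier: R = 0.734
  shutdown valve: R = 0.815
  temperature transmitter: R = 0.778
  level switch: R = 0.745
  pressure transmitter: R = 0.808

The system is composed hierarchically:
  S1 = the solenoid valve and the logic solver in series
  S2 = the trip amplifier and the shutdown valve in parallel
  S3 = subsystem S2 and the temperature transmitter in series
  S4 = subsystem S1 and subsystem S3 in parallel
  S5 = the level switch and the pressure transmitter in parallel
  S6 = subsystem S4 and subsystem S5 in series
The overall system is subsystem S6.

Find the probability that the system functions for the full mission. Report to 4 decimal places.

0.8369

Series (solenoid valve and logic solver): 0.736000 × 0.732000 = 0.538752
Parallel (trip amplifier and shutdown valve): 1 − (1 − 0.734000)(1 − 0.815000) = 0.950790
Series ([0.950790] and temperature transmitter): 0.950790 × 0.778000 = 0.739715
Parallel ([0.538752] and [0.739715]): 1 − (1 − 0.538752)(1 − 0.739715) = 0.879944
Parallel (level switch and pressure transmitter): 1 − (1 − 0.745000)(1 − 0.808000) = 0.951040
Series ([0.879944] and [0.951040]): 0.879944 × 0.951040 = 0.8369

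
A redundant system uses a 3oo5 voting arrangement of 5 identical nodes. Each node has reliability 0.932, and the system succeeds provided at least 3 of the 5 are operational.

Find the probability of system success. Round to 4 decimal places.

0.9972

R = Σ_{i=3}^{5} C(5,i) p^i (1−p)^{5−i} with p = 0.932
C(5,3)·0.932^3·0.068^2 = 0.037434
C(5,4)·0.932^4·0.068^1 = 0.256533
C(5,5)·0.932^5·0.068^0 = 0.703201
Sum = 0.9972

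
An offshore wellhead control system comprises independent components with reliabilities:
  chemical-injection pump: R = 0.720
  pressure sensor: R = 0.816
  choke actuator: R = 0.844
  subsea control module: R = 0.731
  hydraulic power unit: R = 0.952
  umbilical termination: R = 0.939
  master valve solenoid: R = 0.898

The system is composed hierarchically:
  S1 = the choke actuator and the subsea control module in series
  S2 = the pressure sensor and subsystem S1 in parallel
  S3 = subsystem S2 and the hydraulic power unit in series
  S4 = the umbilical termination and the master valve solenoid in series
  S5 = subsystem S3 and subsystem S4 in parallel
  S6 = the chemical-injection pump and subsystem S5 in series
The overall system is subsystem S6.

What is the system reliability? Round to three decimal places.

0.707

Series (choke actuator and subsea control module): 0.84400 × 0.73100 = 0.61696
Parallel (pressure sensor and [0.61696]): 1 − (1 − 0.81600)(1 − 0.61696) = 0.92952
Series ([0.92952] and hydraulic power unit): 0.92952 × 0.95200 = 0.88490
Series (umbilical termination and master valve solenoid): 0.93900 × 0.89800 = 0.84322
Parallel ([0.88490] and [0.84322]): 1 − (1 − 0.88490)(1 − 0.84322) = 0.98195
Series (chemical-injection pump and [0.98195]): 0.72000 × 0.98195 = 0.707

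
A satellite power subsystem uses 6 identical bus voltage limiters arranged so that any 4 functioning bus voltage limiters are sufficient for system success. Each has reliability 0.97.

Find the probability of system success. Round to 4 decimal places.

R = Σ_{i=4}^{6} C(6,i) p^i (1−p)^{6−i} with p = 0.97
C(6,4)·0.97^4·0.03^2 = 0.011951
C(6,5)·0.97^5·0.03^1 = 0.154572
C(6,6)·0.97^6·0.03^0 = 0.832972
Sum = 0.9995

0.9995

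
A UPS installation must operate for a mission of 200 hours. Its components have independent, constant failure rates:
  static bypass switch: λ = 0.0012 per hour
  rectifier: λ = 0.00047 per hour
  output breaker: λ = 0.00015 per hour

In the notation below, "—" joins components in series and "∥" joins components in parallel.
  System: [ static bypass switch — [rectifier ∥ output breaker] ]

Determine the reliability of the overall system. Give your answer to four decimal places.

0.7845

R(static bypass switch) = exp(−0.0012 × 200) = 0.786628
R(rectifier) = exp(−0.00047 × 200) = 0.910283
R(output breaker) = exp(−0.00015 × 200) = 0.970446
Parallel (rectifier and output breaker): 1 − (1 − 0.910283)(1 − 0.970446) = 0.997349
Series (static bypass switch and [0.997349]): 0.786628 × 0.997349 = 0.7845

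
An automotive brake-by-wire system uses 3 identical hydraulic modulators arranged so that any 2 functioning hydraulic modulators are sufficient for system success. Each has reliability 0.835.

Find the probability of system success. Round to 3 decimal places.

0.927

R = Σ_{i=2}^{3} C(3,i) p^i (1−p)^{3−i} with p = 0.835
C(3,2)·0.835^2·0.165^1 = 0.34513
C(3,3)·0.835^3·0.165^0 = 0.58218
Sum = 0.927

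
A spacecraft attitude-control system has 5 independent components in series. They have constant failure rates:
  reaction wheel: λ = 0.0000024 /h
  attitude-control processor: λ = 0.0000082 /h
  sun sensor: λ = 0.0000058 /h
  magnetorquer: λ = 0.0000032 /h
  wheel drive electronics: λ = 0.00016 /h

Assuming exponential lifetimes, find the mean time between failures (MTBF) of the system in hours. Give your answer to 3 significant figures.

5570

Series of exponential components: λ_sys = Σ λ_i
λ_sys = 0.0000024 + 0.0000082 + 0.0000058 + 0.0000032 + 0.00016 = 1.7960e-04 /h
MTBF = 1 / λ_sys = 5570 h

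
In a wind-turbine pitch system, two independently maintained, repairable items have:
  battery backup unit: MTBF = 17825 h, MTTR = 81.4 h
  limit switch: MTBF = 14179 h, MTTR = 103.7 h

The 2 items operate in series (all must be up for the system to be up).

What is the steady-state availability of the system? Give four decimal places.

A(battery backup unit) = MTBF/(MTBF+MTTR) = 17825/(17825+81.4) = 0.995454
A(limit switch) = MTBF/(MTBF+MTTR) = 14179/(14179+103.7) = 0.992739
Series availability: 0.995454 × 0.992739 = 0.9882

0.9882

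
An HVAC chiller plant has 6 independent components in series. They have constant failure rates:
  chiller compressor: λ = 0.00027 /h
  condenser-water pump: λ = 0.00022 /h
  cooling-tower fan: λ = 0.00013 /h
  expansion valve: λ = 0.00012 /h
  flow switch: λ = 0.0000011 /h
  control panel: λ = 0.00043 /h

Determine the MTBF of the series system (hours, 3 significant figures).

Series of exponential components: λ_sys = Σ λ_i
λ_sys = 0.00027 + 0.00022 + 0.00013 + 0.00012 + 0.0000011 + 0.00043 = 1.1711e-03 /h
MTBF = 1 / λ_sys = 854 h

854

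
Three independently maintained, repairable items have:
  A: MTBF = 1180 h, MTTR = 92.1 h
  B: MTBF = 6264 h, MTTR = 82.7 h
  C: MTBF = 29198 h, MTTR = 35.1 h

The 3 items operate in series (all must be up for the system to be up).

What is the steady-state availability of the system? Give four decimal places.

0.9144

A(A) = MTBF/(MTBF+MTTR) = 1180/(1180+92.1) = 0.927600
A(B) = MTBF/(MTBF+MTTR) = 6264/(6264+82.7) = 0.986970
A(C) = MTBF/(MTBF+MTTR) = 29198/(29198+35.1) = 0.998799
Series availability: 0.927600 × 0.986970 × 0.998799 = 0.9144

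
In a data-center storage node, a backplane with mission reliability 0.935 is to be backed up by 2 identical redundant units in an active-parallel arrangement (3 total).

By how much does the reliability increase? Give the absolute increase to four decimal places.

R_before = 0.935
R_after = 1 − (1 − 0.935)^3 = 0.9997
ΔR = 0.9997 − 0.935 = 0.0647

0.0647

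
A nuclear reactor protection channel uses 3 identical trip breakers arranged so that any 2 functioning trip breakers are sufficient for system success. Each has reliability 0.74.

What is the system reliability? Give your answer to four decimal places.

0.8324

R = Σ_{i=2}^{3} C(3,i) p^i (1−p)^{3−i} with p = 0.74
C(3,2)·0.74^2·0.26^1 = 0.427128
C(3,3)·0.74^3·0.26^0 = 0.405224
Sum = 0.8324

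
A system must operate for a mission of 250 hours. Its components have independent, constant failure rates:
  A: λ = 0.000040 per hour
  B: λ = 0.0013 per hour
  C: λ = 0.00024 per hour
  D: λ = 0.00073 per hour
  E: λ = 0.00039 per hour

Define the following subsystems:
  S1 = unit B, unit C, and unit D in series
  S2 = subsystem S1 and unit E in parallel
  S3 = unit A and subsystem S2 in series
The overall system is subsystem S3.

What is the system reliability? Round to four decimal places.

0.9502

R(A) = exp(−0.000040 × 250) = 0.990050
R(B) = exp(−0.0013 × 250) = 0.722527
R(C) = exp(−0.00024 × 250) = 0.941765
R(D) = exp(−0.00073 × 250) = 0.833185
R(E) = exp(−0.00039 × 250) = 0.907102
Series (B, C, and D): 0.722527 × 0.941765 × 0.833185 = 0.566941
Parallel ([0.566941] and E): 1 − (1 − 0.566941)(1 − 0.907102) = 0.959770
Series (A and [0.959770]): 0.990050 × 0.959770 = 0.9502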